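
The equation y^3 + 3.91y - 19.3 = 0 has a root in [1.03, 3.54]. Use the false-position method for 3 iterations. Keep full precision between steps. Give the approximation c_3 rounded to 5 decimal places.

False-position update: c = (a·f(b) − b·f(a))/(f(b) − f(a)); replace the endpoint whose sign matches f(c).
f(1.030000) = -14.179973, f(3.540000) = 38.903264
step 1: c = 1.700489, f(c) = -7.733846 < 0 → new bracket [1.700489, 3.540000]
step 2: c = 2.005536, f(c) = -3.391742 < 0 → new bracket [2.005536, 3.540000]
step 3: c = 2.128588, f(c) = -1.332825 < 0 → new bracket [2.128588, 3.540000]

2.12859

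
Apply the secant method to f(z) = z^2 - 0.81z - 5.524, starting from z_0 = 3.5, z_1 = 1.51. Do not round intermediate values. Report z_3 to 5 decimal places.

f(z_0) = 3.891000, f(z_1) = -4.467000
z_2 = 1.510000 - (-4.467000)·(1.510000 - 3.500000)/(-4.467000 - (3.891000)) = 2.573571; f(z_2) = -0.985323
z_3 = 2.573571 - (-0.985323)·(2.573571 - 1.510000)/(-0.985323 - (-4.467000)) = 2.874565; f(z_3) = 0.410725

2.87456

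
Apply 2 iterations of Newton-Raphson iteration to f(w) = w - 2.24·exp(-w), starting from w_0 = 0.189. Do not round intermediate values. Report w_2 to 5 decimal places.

0.90130

f'(w) = 1 + 2.24·exp(-w)
w_0 = 0.189000: f = -1.665242, f' = 2.854242 → w_1 = 0.189000 - (-1.665242)/(2.854242) = 0.772427
w_1 = 0.772427: f = -0.262208, f' = 2.034635 → w_2 = 0.772427 - (-0.262208)/(2.034635) = 0.901299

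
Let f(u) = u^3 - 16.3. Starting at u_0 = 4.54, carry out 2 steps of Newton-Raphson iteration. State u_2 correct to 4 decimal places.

Newton update: u ← u − f(u)/f'(u).
f'(u) = 3u^2
u_0 = 4.540000: f = 77.276664, f' = 61.834800 → u_1 = 4.540000 - (77.276664)/(61.834800) = 3.290272
u_1 = 3.290272: f = 19.320131, f' = 32.477675 → u_2 = 3.290272 - (19.320131)/(32.477675) = 2.695398

2.6954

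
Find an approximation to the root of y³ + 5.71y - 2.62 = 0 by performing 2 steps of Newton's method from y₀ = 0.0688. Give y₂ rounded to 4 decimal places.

0.4436

f'(y) = 3y² + 5.71
y_0 = 0.068800: f = -2.226826, f' = 5.724200 → y_1 = 0.068800 - (-2.226826)/(5.724200) = 0.457820
y_1 = 0.457820: f = 0.090109, f' = 6.338796 → y_2 = 0.457820 - (0.090109)/(6.338796) = 0.443604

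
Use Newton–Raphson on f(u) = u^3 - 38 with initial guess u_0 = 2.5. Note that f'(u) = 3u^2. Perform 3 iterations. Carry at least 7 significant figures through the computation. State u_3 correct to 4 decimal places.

3.3622

u_0 = 2.500000: f = -22.375000, f' = 18.750000 → u_1 = 2.500000 - (-22.375000)/(18.750000) = 3.693333
u_1 = 3.693333: f = 12.379693, f' = 40.922133 → u_2 = 3.693333 - (12.379693)/(40.922133) = 3.390815
u_2 = 3.390815: f = 0.986326, f' = 34.492880 → u_3 = 3.390815 - (0.986326)/(34.492880) = 3.362220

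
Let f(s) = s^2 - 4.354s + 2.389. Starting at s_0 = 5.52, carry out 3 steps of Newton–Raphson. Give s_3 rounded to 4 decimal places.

3.7112

Newton update: s ← s − f(s)/f'(s).
f'(s) = 2s - 4.354
s_0 = 5.520000: f = 8.825320, f' = 6.686000 → s_1 = 5.520000 - (8.825320)/(6.686000) = 4.200030
s_1 = 4.200030: f = 1.742321, f' = 4.046060 → s_2 = 4.200030 - (1.742321)/(4.046060) = 3.769408
s_2 = 3.769408: f = 0.185435, f' = 3.184816 → s_3 = 3.769408 - (0.185435)/(3.184816) = 3.711184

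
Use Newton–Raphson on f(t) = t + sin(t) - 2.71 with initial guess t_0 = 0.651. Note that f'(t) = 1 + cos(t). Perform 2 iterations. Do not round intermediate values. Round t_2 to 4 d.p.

Newton update: t ← t − f(t)/f'(t).
t_0 = 0.651000: f = -1.453018, f' = 1.795478 → t_1 = 0.651000 - (-1.453018)/(1.795478) = 1.460265
t_1 = 1.460265: f = -0.255837, f' = 1.110306 → t_2 = 1.460265 - (-0.255837)/(1.110306) = 1.690686

1.6907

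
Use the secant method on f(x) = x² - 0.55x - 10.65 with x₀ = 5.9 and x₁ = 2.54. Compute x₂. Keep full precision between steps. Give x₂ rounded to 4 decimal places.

Secant update: x_(k+1) = x_k − f(x_k)·(x_k − x_(k-1))/(f(x_k) − f(x_(k-1))).
f(x_0) = 20.915000, f(x_1) = -5.595400
x_2 = 2.540000 - (-5.595400)·(2.540000 - 5.900000)/(-5.595400 - (20.915000)) = 3.249176; f(x_2) = -1.879901

3.2492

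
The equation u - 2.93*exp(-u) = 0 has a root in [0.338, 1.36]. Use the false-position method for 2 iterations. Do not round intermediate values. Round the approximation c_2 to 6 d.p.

1.048749

False-position update: c = (a·f(b) − b·f(a))/(f(b) − f(a)); replace the endpoint whose sign matches f(c).
f(0.338000) = -1.751662, f(1.360000) = 0.607984
step 1: c = 1.096673, f(c) = 0.118110 > 0 → new bracket [0.338000, 1.096673]
step 2: c = 1.048749, f(c) = 0.022148 > 0 → new bracket [0.338000, 1.048749]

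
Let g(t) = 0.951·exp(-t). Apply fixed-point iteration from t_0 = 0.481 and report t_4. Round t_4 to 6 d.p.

t_1 = g(0.481000) = 0.587875
t_2 = g(0.587875) = 0.528287
t_3 = g(0.528287) = 0.560723
t_4 = g(0.560723) = 0.542827

0.542827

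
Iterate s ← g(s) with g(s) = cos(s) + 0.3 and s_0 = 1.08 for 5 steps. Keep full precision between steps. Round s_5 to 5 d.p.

0.85879

s_1 = g(1.080000) = 0.771328
s_2 = g(0.771328) = 1.016985
s_3 = g(1.016985) = 0.825932
s_4 = g(0.825932) = 0.977872
s_5 = g(0.977872) = 0.858789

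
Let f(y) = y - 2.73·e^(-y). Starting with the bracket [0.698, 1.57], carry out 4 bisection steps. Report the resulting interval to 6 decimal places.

f(0.698000) = -0.660392, f(1.570000) = 1.002037 (opposite signs)
step 1: m = 1.134000, f(m) = 0.255640 > 0 → root in [0.698000, 1.134000]
step 2: m = 0.916000, f(m) = -0.176318 < 0 → root in [0.916000, 1.134000]
step 3: m = 1.025000, f(m) = 0.045486 > 0 → root in [0.916000, 1.025000]
step 4: m = 0.970500, f(m) = -0.063879 < 0 → root in [0.970500, 1.025000]

[0.970500, 1.025000]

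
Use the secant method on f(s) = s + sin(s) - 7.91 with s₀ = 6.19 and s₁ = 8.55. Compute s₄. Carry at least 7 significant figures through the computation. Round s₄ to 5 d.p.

Secant update: s_(k+1) = s_k − f(s_k)·(s_k − s_(k-1))/(f(s_k) − f(s_(k-1))).
f(s_0) = -1.813051, f(s_1) = 1.407401
s_2 = 8.550000 - (1.407401)·(8.550000 - 6.190000)/(1.407401 - (-1.813051)) = 7.518633; f(s_2) = 0.552929
s_3 = 7.518633 - (0.552929)·(7.518633 - 8.550000)/(0.552929 - (1.407401)) = 6.851236; f(s_3) = -0.520774
s_4 = 6.851236 - (-0.520774)·(6.851236 - 7.518633)/(-0.520774 - (0.552929)) = 7.174941; f(s_4) = 0.043117

7.17494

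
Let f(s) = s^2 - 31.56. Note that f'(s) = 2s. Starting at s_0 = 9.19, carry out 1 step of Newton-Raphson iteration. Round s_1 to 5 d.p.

6.31208

s_0 = 9.190000: f = 52.896100, f' = 18.380000 → s_1 = 9.190000 - (52.896100)/(18.380000) = 6.312084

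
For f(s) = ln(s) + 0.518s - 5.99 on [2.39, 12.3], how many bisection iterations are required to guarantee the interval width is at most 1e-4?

17

Initial width b − a = 12.3 − 2.39 = 9.910000.
After n steps the width is (b−a)/2^n; need (b−a)/2^n ≤ 1e-4.
So n ≥ log₂(9.910000/1e-4) = log₂(99100.0000) ≈ 16.5966.
Hence n = 17.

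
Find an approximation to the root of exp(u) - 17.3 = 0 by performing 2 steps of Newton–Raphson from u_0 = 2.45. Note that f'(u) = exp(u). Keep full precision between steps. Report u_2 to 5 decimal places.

Newton update: u ← u − f(u)/f'(u).
u_0 = 2.450000: f = -5.711653, f' = 11.588347 → u_1 = 2.450000 - (-5.711653)/(11.588347) = 2.942879
u_1 = 2.942879: f = 1.670384, f' = 18.970384 → u_2 = 2.942879 - (1.670384)/(18.970384) = 2.854827

2.85483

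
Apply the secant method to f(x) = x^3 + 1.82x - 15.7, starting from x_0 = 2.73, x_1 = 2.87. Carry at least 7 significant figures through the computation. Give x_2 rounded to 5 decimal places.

2.35063

f(x_0) = 9.615017, f(x_1) = 13.163303
x_2 = 2.870000 - (13.163303)·(2.870000 - 2.730000)/(13.163303 - (9.615017)) = 2.350633; f(x_2) = 1.566518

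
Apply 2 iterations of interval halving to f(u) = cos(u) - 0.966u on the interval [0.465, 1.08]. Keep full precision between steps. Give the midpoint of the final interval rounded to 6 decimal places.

0.695625

f(0.465000) = 0.444632, f(1.080000) = -0.571952 (opposite signs)
step 1: m = 0.772500, f(m) = -0.030067 < 0 → root in [0.465000, 0.772500]
step 2: m = 0.618750, f(m) = 0.216892 > 0 → root in [0.618750, 0.772500]
Midpoint of [0.618750, 0.772500] = 0.695625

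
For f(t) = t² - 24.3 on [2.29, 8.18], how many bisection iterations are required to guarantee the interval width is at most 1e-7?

Initial width b − a = 8.18 − 2.29 = 5.890000.
After n steps the width is (b−a)/2^n; need (b−a)/2^n ≤ 1e-7.
So n ≥ log₂(5.890000/1e-7) = log₂(58900000.0000) ≈ 25.8118.
Hence n = 26.

26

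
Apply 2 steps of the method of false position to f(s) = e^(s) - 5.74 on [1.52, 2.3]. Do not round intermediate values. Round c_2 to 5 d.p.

1.73257

f(1.520000) = -1.167775, f(2.300000) = 4.234182
step 1: c = 1.688617, f(c) = -0.328007 < 0 → new bracket [1.688617, 2.300000]
step 2: c = 1.732574, f(c) = -0.084809 < 0 → new bracket [1.732574, 2.300000]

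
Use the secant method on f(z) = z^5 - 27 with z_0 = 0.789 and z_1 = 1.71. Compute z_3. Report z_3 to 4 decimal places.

f(z_0) = -26.694237, f(z_1) = -12.378883
z_2 = 1.710000 - (-12.378883)·(1.710000 - 0.789000)/(-12.378883 - (-26.694237)) = 2.506414; f(z_2) = 71.915470
z_3 = 2.506414 - (71.915470)·(2.506414 - 1.710000)/(71.915470 - (-12.378883)) = 1.826956; f(z_3) = -6.646445

1.8270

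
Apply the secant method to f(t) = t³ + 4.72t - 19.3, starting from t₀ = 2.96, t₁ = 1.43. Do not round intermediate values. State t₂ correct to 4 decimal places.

1.9172

f(t_0) = 20.605536, f(t_1) = -9.626193
t_2 = 1.430000 - (-9.626193)·(1.430000 - 2.960000)/(-9.626193 - (20.605536)) = 1.917173; f(t_2) = -3.204277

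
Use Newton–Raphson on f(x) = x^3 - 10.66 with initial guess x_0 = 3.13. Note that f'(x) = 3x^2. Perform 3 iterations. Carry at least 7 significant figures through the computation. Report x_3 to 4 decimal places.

Newton update: x ← x − f(x)/f'(x).
x_0 = 3.130000: f = 20.004297, f' = 29.390700 → x_1 = 3.130000 - (20.004297)/(29.390700) = 2.449366
x_1 = 2.449366: f = 4.034719, f' = 17.998188 → x_2 = 2.449366 - (4.034719)/(17.998188) = 2.225193
x_2 = 2.225193: f = 0.358004, f' = 14.854449 → x_3 = 2.225193 - (0.358004)/(14.854449) = 2.201092

2.2011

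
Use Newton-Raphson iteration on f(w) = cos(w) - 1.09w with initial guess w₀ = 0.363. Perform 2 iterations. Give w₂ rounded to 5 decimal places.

f'(w) = -sin(w) - 1.09
w_0 = 0.363000: f = 0.539166, f' = -1.445080 → w_1 = 0.363000 - (0.539166)/(-1.445080) = 0.736104
w_1 = 0.736104: f = -0.061264, f' = -1.761406 → w_2 = 0.736104 - (-0.061264)/(-1.761406) = 0.701323

0.70132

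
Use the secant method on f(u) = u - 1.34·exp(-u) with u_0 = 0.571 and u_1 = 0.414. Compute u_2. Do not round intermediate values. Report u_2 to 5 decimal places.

0.67324

f(u_0) = -0.186047, f(u_1) = -0.471741
u_2 = 0.414000 - (-0.471741)·(0.414000 - 0.571000)/(-0.471741 - (-0.186047)) = 0.673240; f(u_2) = -0.010232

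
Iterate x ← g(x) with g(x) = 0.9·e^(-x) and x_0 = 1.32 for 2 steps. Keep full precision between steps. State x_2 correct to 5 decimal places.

x_1 = g(1.320000) = 0.240422
x_2 = g(0.240422) = 0.707667

0.70767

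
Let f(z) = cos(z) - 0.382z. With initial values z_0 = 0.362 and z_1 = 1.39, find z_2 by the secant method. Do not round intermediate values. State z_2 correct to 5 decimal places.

1.07556

f(z_0) = 0.796906, f(z_1) = -0.351167
z_2 = 1.390000 - (-0.351167)·(1.390000 - 0.362000)/(-0.351167 - (0.796906)) = 1.075560; f(z_2) = 0.064375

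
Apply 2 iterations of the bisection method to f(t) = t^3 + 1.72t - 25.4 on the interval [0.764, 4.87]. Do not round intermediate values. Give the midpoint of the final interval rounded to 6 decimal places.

2.303750

f(0.764000) = -23.639976, f(4.870000) = 98.477703 (opposite signs)
step 1: m = 2.817000, f(m) = 1.799513 > 0 → root in [0.764000, 2.817000]
step 2: m = 1.790500, f(m) = -16.580194 < 0 → root in [1.790500, 2.817000]
Midpoint of [1.790500, 2.817000] = 2.303750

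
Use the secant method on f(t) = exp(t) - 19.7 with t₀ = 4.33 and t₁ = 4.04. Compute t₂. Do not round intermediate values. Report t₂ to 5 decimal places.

3.47683

f(t_0) = 56.244287, f(t_1) = 37.126343
t_2 = 4.040000 - (37.126343)·(4.040000 - 4.330000)/(37.126343 - (56.244287)) = 3.476831; f(t_2) = 12.657010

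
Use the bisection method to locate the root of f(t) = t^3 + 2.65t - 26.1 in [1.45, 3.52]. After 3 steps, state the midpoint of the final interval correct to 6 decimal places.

2.614375

f(1.450000) = -19.208875, f(3.520000) = 26.842208 (opposite signs)
step 1: m = 2.485000, f(m) = -4.169316 < 0 → root in [2.485000, 3.520000]
step 2: m = 3.002500, f(m) = 8.924181 > 0 → root in [2.485000, 3.002500]
step 3: m = 2.743750, f(m) = 1.826338 > 0 → root in [2.485000, 2.743750]
Midpoint of [2.485000, 2.743750] = 2.614375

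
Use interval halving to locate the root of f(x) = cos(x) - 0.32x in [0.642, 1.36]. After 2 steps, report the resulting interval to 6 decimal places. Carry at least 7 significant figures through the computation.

[1.180500, 1.360000]

f(0.642000) = 0.595460, f(1.360000) = -0.225961 (opposite signs)
step 1: m = 1.001000, f(m) = 0.219141 > 0 → root in [1.001000, 1.360000]
step 2: m = 1.180500, f(m) = 0.002702 > 0 → root in [1.180500, 1.360000]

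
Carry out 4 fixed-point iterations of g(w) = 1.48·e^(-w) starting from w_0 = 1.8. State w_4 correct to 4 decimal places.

w_1 = g(1.800000) = 0.244642
w_2 = g(0.244642) = 1.158817
w_3 = g(1.158817) = 0.464509
w_4 = g(0.464509) = 0.930097

0.9301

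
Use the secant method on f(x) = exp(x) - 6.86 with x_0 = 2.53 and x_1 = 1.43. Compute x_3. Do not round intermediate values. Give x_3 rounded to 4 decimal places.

f(x_0) = 5.693506, f(x_1) = -2.681301
x_2 = 1.430000 - (-2.681301)·(1.430000 - 2.530000)/(-2.681301 - (5.693506)) = 1.782179; f(x_2) = -0.917209
x_3 = 1.782179 - (-0.917209)·(1.782179 - 1.430000)/(-0.917209 - (-2.681301)) = 1.965288; f(x_3) = 0.276969

1.9653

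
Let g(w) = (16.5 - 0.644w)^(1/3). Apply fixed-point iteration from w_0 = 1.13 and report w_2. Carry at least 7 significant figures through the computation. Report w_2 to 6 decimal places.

w_1 = g(1.130000) = 2.507830
w_2 = g(2.507830) = 2.459891

2.459891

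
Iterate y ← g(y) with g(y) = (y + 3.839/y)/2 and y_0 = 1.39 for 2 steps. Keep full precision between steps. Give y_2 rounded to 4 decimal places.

1.9626

y_1 = g(1.390000) = 2.075935
y_2 = g(2.075935) = 1.962611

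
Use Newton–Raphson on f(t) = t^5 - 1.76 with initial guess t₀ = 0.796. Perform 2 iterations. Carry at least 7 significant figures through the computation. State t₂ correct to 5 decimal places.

Newton update: t ← t − f(t)/f'(t).
f'(t) = 5t⁴
t_0 = 0.796000: f = -1.440430, f' = 2.007346 → t_1 = 0.796000 - (-1.440430)/(2.007346) = 1.513580
t_1 = 1.513580: f = 6.183762, f' = 26.241640 → t_2 = 1.513580 - (6.183762)/(26.241640) = 1.277933

1.27793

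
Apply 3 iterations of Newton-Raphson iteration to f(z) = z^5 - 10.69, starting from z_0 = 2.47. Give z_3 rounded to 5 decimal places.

f'(z) = 5z^4
z_0 = 2.470000: f = 81.245823, f' = 186.104904 → z_1 = 2.470000 - (81.245823)/(186.104904) = 2.033441
z_1 = 2.033441: f = 24.076229, f' = 85.486211 → z_2 = 2.033441 - (24.076229)/(85.486211) = 1.751802
z_2 = 1.751802: f = 5.807763, f' = 47.087980 → z_3 = 1.751802 - (5.807763)/(47.087980) = 1.628463

1.62846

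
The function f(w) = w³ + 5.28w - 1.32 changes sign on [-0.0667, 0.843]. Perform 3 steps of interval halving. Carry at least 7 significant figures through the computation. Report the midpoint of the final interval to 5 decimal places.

f(-0.066700) = -1.672473, f(0.843000) = 3.730117 (opposite signs)
step 1: m = 0.388150, f(m) = 0.787911 > 0 → root in [-0.066700, 0.388150]
step 2: m = 0.160725, f(m) = -0.467220 < 0 → root in [0.160725, 0.388150]
step 3: m = 0.274438, f(m) = 0.149700 > 0 → root in [0.160725, 0.274438]
Midpoint of [0.160725, 0.274438] = 0.217581

0.21758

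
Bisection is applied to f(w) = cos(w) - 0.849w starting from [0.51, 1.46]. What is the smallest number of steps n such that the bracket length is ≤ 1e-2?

Initial width b − a = 1.46 − 0.51 = 0.950000.
After n steps the width is (b−a)/2^n; need (b−a)/2^n ≤ 1e-2.
So n ≥ log₂(0.950000/1e-2) = log₂(95.0000) ≈ 6.5699.
Hence n = 7.

7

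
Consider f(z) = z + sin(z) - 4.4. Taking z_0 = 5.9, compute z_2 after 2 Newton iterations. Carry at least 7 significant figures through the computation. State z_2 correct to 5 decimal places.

f'(z) = 1 + cos(z)
z_0 = 5.900000: f = 1.126123, f' = 1.927478 → z_1 = 5.900000 - (1.126123)/(1.927478) = 5.315753
z_1 = 5.315753: f = 0.092322, f' = 1.567416 → z_2 = 5.315753 - (0.092322)/(1.567416) = 5.256853

5.25685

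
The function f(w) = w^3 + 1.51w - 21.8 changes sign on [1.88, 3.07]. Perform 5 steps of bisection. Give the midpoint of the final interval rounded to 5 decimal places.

f(1.880000) = -12.316528, f(3.070000) = 11.770143 (opposite signs)
step 1: m = 2.475000, f(m) = -2.901828 < 0 → root in [2.475000, 3.070000]
step 2: m = 2.772500, f(m) = 3.698007 > 0 → root in [2.475000, 2.772500]
step 3: m = 2.623750, f(m) = 0.223926 > 0 → root in [2.475000, 2.623750]
step 4: m = 2.549375, f(m) = -1.381258 < 0 → root in [2.549375, 2.623750]
step 5: m = 2.586562, f(m) = -0.589397 < 0 → root in [2.586562, 2.623750]
Midpoint of [2.586562, 2.623750] = 2.605156

2.60516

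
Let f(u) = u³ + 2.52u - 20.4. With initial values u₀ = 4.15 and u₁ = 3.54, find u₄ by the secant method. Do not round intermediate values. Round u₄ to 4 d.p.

2.4427

f(u_0) = 61.531375, f(u_1) = 32.882664
u_2 = 3.540000 - (32.882664)·(3.540000 - 4.150000)/(32.882664 - (61.531375)) = 2.839849; f(u_2) = 9.659069
u_3 = 2.839849 - (9.659069)·(2.839849 - 3.540000)/(9.659069 - (32.882664)) = 2.548645; f(u_3) = 2.577538
u_4 = 2.548645 - (2.577538)·(2.548645 - 2.839849)/(2.577538 - (9.659069)) = 2.442652; f(u_4) = 0.329690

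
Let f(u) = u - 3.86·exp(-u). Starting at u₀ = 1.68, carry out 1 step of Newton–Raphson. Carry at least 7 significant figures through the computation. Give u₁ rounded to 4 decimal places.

1.1213

f'(u) = 1 + 3.86·exp(-u)
u_0 = 1.680000: f = 0.960596, f' = 1.719404 → u_1 = 1.680000 - (0.960596)/(1.719404) = 1.121320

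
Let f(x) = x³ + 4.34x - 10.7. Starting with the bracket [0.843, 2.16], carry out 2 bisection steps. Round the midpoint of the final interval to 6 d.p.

f(0.843000) = -6.442303, f(2.160000) = 8.752096 (opposite signs)
step 1: m = 1.501500, f(m) = -0.798355 < 0 → root in [1.501500, 2.160000]
step 2: m = 1.830750, f(m) = 3.381480 > 0 → root in [1.501500, 1.830750]
Midpoint of [1.501500, 1.830750] = 1.666125

1.666125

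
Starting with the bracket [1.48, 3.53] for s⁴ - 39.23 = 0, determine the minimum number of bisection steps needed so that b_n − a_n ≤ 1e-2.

8

Initial width b − a = 3.53 − 1.48 = 2.050000.
After n steps the width is (b−a)/2^n; need (b−a)/2^n ≤ 1e-2.
So n ≥ log₂(2.050000/1e-2) = log₂(205.0000) ≈ 7.6795.
Hence n = 8.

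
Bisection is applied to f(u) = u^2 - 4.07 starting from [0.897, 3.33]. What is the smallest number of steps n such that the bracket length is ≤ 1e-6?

22

Initial width b − a = 3.33 − 0.897 = 2.433000.
After n steps the width is (b−a)/2^n; need (b−a)/2^n ≤ 1e-6.
So n ≥ log₂(2.433000/1e-6) = log₂(2433000.0000) ≈ 21.2143.
Hence n = 22.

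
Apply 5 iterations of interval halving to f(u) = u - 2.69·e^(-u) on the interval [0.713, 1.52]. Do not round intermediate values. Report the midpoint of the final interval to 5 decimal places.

1.00302

f(0.713000) = -0.605561, f(1.520000) = 0.931665 (opposite signs)
step 1: m = 1.116500, f(m) = 0.235730 > 0 → root in [0.713000, 1.116500]
step 2: m = 0.914750, f(m) = -0.162909 < 0 → root in [0.914750, 1.116500]
step 3: m = 1.015625, f(m) = 0.041372 > 0 → root in [0.914750, 1.015625]
step 4: m = 0.965187, f(m) = -0.059465 < 0 → root in [0.965187, 1.015625]
step 5: m = 0.990406, f(m) = -0.008729 < 0 → root in [0.990406, 1.015625]
Midpoint of [0.990406, 1.015625] = 1.003016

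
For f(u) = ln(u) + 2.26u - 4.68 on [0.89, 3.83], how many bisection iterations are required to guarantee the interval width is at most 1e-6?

Initial width b − a = 3.83 − 0.89 = 2.940000.
After n steps the width is (b−a)/2^n; need (b−a)/2^n ≤ 1e-6.
So n ≥ log₂(2.940000/1e-6) = log₂(2940000.0000) ≈ 21.4874.
Hence n = 22.

22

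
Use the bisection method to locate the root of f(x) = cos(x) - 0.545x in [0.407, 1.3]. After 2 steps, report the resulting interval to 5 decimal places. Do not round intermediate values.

[0.85350, 1.07675]

f(0.407000) = 0.696498, f(1.300000) = -0.441001 (opposite signs)
step 1: m = 0.853500, f(m) = 0.192192 > 0 → root in [0.853500, 1.300000]
step 2: m = 1.076750, f(m) = -0.112637 < 0 → root in [0.853500, 1.076750]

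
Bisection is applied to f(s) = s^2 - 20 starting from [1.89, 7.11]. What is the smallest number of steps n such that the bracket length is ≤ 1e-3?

13

Initial width b − a = 7.11 − 1.89 = 5.220000.
After n steps the width is (b−a)/2^n; need (b−a)/2^n ≤ 1e-3.
So n ≥ log₂(5.220000/1e-3) = log₂(5220.0000) ≈ 12.3498.
Hence n = 13.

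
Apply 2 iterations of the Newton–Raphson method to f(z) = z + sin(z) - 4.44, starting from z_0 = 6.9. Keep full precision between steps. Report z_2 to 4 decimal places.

5.2830

Newton update: z ← z − f(z)/f'(z).
f'(z) = 1 + cos(z)
z_0 = 6.900000: f = 3.038440, f' = 1.815725 → z_1 = 6.900000 - (3.038440)/(1.815725) = 5.226597
z_1 = 5.226597: f = -0.084085, f' = 1.491845 → z_2 = 5.226597 - (-0.084085)/(1.491845) = 5.282960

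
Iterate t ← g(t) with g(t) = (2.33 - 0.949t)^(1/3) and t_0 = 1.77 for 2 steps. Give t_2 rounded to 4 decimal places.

t_1 = g(1.770000) = 0.866359
t_2 = g(0.866359) = 1.146701

1.1467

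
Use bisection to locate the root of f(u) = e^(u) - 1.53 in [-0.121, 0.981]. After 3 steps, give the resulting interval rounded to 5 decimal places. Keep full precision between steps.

[0.29225, 0.43000]

f(-0.121000) = -0.643966, f(0.981000) = 1.137122 (opposite signs)
step 1: m = 0.430000, f(m) = 0.007258 > 0 → root in [-0.121000, 0.430000]
step 2: m = 0.154500, f(m) = -0.362926 < 0 → root in [0.154500, 0.430000]
step 3: m = 0.292250, f(m) = -0.190562 < 0 → root in [0.292250, 0.430000]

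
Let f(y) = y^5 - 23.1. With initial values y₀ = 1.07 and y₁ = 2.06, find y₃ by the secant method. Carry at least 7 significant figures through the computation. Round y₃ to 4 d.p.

Secant update: y_(k+1) = y_k − f(y_k)·(y_k − y_(k-1))/(f(y_k) − f(y_(k-1))).
f(y_0) = -21.697448, f(y_1) = 13.996770
y_2 = 2.060000 - (13.996770)·(2.060000 - 1.070000)/(13.996770 - (-21.697448)) = 1.671791; f(y_2) = -10.040985
y_3 = 1.671791 - (-10.040985)·(1.671791 - 2.060000)/(-10.040985 - (13.996770)) = 1.833953; f(y_3) = -2.353693

1.8340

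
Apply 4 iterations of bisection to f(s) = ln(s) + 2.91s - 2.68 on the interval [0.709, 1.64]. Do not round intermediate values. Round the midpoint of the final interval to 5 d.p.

0.91266

f(0.709000) = -0.960710, f(1.640000) = 2.587096 (opposite signs)
step 1: m = 1.174500, f(m) = 0.898638 > 0 → root in [0.709000, 1.174500]
step 2: m = 0.941750, f(m) = 0.000477 > 0 → root in [0.709000, 0.941750]
step 3: m = 0.825375, f(m) = -0.470076 < 0 → root in [0.825375, 0.941750]
step 4: m = 0.883562, f(m) = -0.232626 < 0 → root in [0.883562, 0.941750]
Midpoint of [0.883562, 0.941750] = 0.912656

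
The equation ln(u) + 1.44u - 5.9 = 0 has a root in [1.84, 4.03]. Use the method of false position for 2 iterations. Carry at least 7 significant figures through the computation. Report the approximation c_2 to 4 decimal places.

False-position update: c = (a·f(b) − b·f(a))/(f(b) − f(a)); replace the endpoint whose sign matches f(c).
f(1.840000) = -2.640634, f(4.030000) = 1.296966
step 1: c = 3.308658, f(c) = 0.061010 > 0 → new bracket [1.840000, 3.308658]
step 2: c = 3.275492, f(c) = 0.003176 > 0 → new bracket [1.840000, 3.275492]

3.2755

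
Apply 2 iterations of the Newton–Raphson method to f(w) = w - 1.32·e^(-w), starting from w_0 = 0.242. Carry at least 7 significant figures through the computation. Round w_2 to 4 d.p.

0.6729

f'(w) = 1 + 1.32·e^(-w)
w_0 = 0.242000: f = -0.794274, f' = 2.036274 → w_1 = 0.242000 - (-0.794274)/(2.036274) = 0.632062
w_1 = 0.632062: f = -0.069510, f' = 1.701573 → w_2 = 0.632062 - (-0.069510)/(1.701573) = 0.672913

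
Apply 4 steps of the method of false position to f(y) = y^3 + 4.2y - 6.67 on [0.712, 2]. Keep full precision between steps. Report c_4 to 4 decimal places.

1.1845

f(0.712000) = -3.318656, f(2.000000) = 9.730000
step 1: c = 1.039576, f(c) = -1.180291 < 0 → new bracket [1.039576, 2.000000]
step 2: c = 1.143476, f(c) = -0.372262 < 0 → new bracket [1.143476, 2.000000]
step 3: c = 1.175039, f(c) = -0.112444 < 0 → new bracket [1.175039, 2.000000]
step 4: c = 1.184463, f(c) = -0.033508 < 0 → new bracket [1.184463, 2.000000]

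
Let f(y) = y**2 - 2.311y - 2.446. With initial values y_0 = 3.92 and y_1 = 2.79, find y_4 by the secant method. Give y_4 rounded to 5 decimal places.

3.09995

Secant update: y_(k+1) = y_k − f(y_k)·(y_k − y_(k-1))/(f(y_k) − f(y_(k-1))).
f(y_0) = 3.861280, f(y_1) = -1.109590
y_2 = 2.790000 - (-1.109590)·(2.790000 - 3.920000)/(-1.109590 - (3.861280)) = 3.042237; f(y_2) = -0.221404
y_3 = 3.042237 - (-0.221404)·(3.042237 - 2.790000)/(-0.221404 - (-1.109590)) = 3.105114; f(y_3) = 0.019813
y_4 = 3.105114 - (0.019813)·(3.105114 - 3.042237)/(0.019813 - (-0.221404)) = 3.099949; f(y_4) = -0.000298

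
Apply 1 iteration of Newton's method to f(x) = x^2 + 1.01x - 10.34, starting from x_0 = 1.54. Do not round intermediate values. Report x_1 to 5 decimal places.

3.10797

f'(x) = 2x + 1.01
x_0 = 1.540000: f = -6.413000, f' = 4.090000 → x_1 = 1.540000 - (-6.413000)/(4.090000) = 3.107971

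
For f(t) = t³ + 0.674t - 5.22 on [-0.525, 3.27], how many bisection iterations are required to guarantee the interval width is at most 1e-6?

Initial width b − a = 3.27 − -0.525 = 3.795000.
After n steps the width is (b−a)/2^n; need (b−a)/2^n ≤ 1e-6.
So n ≥ log₂(3.795000/1e-6) = log₂(3795000.0000) ≈ 21.8557.
Hence n = 22.

22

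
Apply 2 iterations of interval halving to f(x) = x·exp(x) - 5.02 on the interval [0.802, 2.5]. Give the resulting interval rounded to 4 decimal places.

[1.2265, 1.6510]

f(0.802000) = -3.231543, f(2.500000) = 25.436235 (opposite signs)
step 1: m = 1.651000, f(m) = 3.585325 > 0 → root in [0.802000, 1.651000]
step 2: m = 1.226500, f(m) = -0.838523 < 0 → root in [1.226500, 1.651000]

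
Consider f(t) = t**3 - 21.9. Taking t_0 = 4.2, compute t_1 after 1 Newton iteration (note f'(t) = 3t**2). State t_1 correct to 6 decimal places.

t_0 = 4.200000: f = 52.188000, f' = 52.920000 → t_1 = 4.200000 - (52.188000)/(52.920000) = 3.213832

3.213832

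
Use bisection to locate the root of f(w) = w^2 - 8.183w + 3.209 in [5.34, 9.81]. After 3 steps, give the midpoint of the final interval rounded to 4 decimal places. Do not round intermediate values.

7.8544

f(5.340000) = -11.972620, f(9.810000) = 19.169870 (opposite signs)
step 1: m = 7.575000, f(m) = -1.396600 < 0 → root in [7.575000, 9.810000]
step 2: m = 8.692500, f(m) = 7.637829 > 0 → root in [7.575000, 8.692500]
step 3: m = 8.133750, f(m) = 2.808413 > 0 → root in [7.575000, 8.133750]
Midpoint of [7.575000, 8.133750] = 7.854375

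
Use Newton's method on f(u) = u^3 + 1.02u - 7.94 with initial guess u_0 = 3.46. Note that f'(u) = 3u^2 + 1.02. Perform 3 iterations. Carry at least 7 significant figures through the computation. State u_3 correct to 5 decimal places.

Newton update: u ← u − f(u)/f'(u).
u_0 = 3.460000: f = 37.010936, f' = 36.934800 → u_1 = 3.460000 - (37.010936)/(36.934800) = 2.457939
u_1 = 2.457939: f = 9.416641, f' = 19.144387 → u_2 = 2.457939 - (9.416641)/(19.144387) = 1.966064
u_2 = 1.966064: f = 1.665022, f' = 12.616221 → u_3 = 1.966064 - (1.665022)/(12.616221) = 1.834089

1.83409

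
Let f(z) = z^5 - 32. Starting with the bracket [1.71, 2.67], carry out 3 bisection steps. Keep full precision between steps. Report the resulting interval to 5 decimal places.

f(1.710000) = -17.378883, f(2.670000) = 103.692645 (opposite signs)
step 1: m = 2.190000, f(m) = 18.375640 > 0 → root in [1.710000, 2.190000]
step 2: m = 1.950000, f(m) = -3.804938 < 0 → root in [1.950000, 2.190000]
step 3: m = 2.070000, f(m) = 6.005962 > 0 → root in [1.950000, 2.070000]

[1.95000, 2.07000]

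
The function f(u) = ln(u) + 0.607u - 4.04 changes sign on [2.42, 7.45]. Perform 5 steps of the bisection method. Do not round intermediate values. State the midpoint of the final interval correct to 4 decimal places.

4.2277

f(2.420000) = -1.687292, f(7.450000) = 2.490364 (opposite signs)
step 1: m = 4.935000, f(m) = 0.551898 > 0 → root in [2.420000, 4.935000]
step 2: m = 3.677500, f(m) = -0.505524 < 0 → root in [3.677500, 4.935000]
step 3: m = 4.306250, f(m) = 0.033961 > 0 → root in [3.677500, 4.306250]
step 4: m = 3.991875, f(m) = -0.232671 < 0 → root in [3.991875, 4.306250]
step 5: m = 4.149063, f(m) = -0.098637 < 0 → root in [4.149063, 4.306250]
Midpoint of [4.149063, 4.306250] = 4.227656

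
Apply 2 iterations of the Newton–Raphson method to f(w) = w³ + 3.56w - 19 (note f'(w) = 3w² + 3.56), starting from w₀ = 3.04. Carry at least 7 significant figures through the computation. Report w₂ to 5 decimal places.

w_0 = 3.040000: f = 19.916864, f' = 31.284800 → w_1 = 3.040000 - (19.916864)/(31.284800) = 2.403369
w_1 = 2.403369: f = 3.438298, f' = 20.888552 → w_2 = 2.403369 - (3.438298)/(20.888552) = 2.238767

2.23877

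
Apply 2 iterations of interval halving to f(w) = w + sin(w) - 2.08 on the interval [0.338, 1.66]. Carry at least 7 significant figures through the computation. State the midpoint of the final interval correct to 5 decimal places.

f(0.338000) = -1.410399, f(1.660000) = 0.576024 (opposite signs)
step 1: m = 0.999000, f(m) = -0.240070 < 0 → root in [0.999000, 1.660000]
step 2: m = 1.329500, f(m) = 0.220529 > 0 → root in [0.999000, 1.329500]
Midpoint of [0.999000, 1.329500] = 1.164250

1.16425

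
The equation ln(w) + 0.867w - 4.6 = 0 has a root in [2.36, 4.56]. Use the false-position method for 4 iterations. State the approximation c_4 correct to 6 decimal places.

3.773836

f(2.360000) = -1.695218, f(4.560000) = 0.870843
step 1: c = 3.813387, f(c) = 0.044725 > 0 → new bracket [2.360000, 3.813387]
step 2: c = 3.776028, f(c) = 0.002489 > 0 → new bracket [2.360000, 3.776028]
step 3: c = 3.773952, f(c) = 0.000139 > 0 → new bracket [2.360000, 3.773952]
step 4: c = 3.773836, f(c) = 0.000008 > 0 → new bracket [2.360000, 3.773836]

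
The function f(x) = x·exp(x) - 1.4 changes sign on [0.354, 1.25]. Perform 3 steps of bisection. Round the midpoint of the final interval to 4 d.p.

f(0.354000) = -0.895637, f(1.250000) = 2.962929 (opposite signs)
step 1: m = 0.802000, f(m) = 0.388457 > 0 → root in [0.354000, 0.802000]
step 2: m = 0.578000, f(m) = -0.369732 < 0 → root in [0.578000, 0.802000]
step 3: m = 0.690000, f(m) = -0.024336 < 0 → root in [0.690000, 0.802000]
Midpoint of [0.690000, 0.802000] = 0.746000

0.7460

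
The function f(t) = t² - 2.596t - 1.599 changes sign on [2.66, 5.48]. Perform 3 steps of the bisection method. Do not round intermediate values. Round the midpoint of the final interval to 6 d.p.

f(2.660000) = -1.428760, f(5.480000) = 14.205320 (opposite signs)
step 1: m = 4.070000, f(m) = 4.400180 > 0 → root in [2.660000, 4.070000]
step 2: m = 3.365000, f(m) = 0.988685 > 0 → root in [2.660000, 3.365000]
step 3: m = 3.012500, f(m) = -0.344294 < 0 → root in [3.012500, 3.365000]
Midpoint of [3.012500, 3.365000] = 3.188750

3.188750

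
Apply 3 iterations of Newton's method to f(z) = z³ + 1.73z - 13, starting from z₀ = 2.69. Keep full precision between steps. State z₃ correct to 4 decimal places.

2.1071

Newton update: z ← z − f(z)/f'(z).
f'(z) = 3z² + 1.73
z_0 = 2.690000: f = 11.118809, f' = 23.438300 → z_1 = 2.690000 - (11.118809)/(23.438300) = 2.215614
z_1 = 2.215614: f = 1.709335, f' = 16.456832 → z_2 = 2.215614 - (1.709335)/(16.456832) = 2.111746
z_2 = 2.111746: f = 0.070589, f' = 15.108412 → z_3 = 2.111746 - (0.070589)/(15.108412) = 2.107074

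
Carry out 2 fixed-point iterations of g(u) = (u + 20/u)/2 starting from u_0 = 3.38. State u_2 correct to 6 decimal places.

4.475485

u_1 = g(3.380000) = 4.648580
u_2 = g(4.648580) = 4.475485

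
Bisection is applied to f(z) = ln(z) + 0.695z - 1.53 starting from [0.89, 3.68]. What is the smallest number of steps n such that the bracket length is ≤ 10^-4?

15

Initial width b − a = 3.68 − 0.89 = 2.790000.
After n steps the width is (b−a)/2^n; need (b−a)/2^n ≤ 10^-4.
So n ≥ log₂(2.790000/10^-4) = log₂(27900.0000) ≈ 14.7680.
Hence n = 15.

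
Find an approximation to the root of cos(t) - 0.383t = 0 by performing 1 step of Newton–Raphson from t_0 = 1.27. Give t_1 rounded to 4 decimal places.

1.1279

Newton update: t ← t − f(t)/f'(t).
f'(t) = -sin(t) - 0.383
t_0 = 1.270000: f = -0.190129, f' = -1.338101 → t_1 = 1.270000 - (-0.190129)/(-1.338101) = 1.127911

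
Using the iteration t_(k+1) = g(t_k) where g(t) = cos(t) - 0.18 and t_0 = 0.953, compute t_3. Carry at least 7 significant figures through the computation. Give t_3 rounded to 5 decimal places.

0.55755

t_1 = g(0.953000) = 0.399240
t_2 = g(0.399240) = 0.741357
t_3 = g(0.741357) = 0.557553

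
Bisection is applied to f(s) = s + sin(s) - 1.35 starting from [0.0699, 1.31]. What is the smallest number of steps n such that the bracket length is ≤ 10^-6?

21

Initial width b − a = 1.31 − 0.0699 = 1.240100.
After n steps the width is (b−a)/2^n; need (b−a)/2^n ≤ 10^-6.
So n ≥ log₂(1.240100/10^-6) = log₂(1240100.0000) ≈ 20.2420.
Hence n = 21.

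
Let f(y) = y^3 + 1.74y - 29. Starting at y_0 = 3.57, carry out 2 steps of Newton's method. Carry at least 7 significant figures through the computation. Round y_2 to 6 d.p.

2.888093

f'(y) = 3y^2 + 1.74
y_0 = 3.570000: f = 22.711093, f' = 39.974700 → y_1 = 3.570000 - (22.711093)/(39.974700) = 3.001863
y_1 = 3.001863: f = 3.273583, f' = 28.773550 → y_2 = 3.001863 - (3.273583)/(28.773550) = 2.888093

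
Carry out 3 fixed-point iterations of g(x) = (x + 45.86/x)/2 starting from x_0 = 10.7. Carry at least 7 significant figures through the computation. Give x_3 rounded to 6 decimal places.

x_1 = g(10.700000) = 7.492991
x_2 = g(7.492991) = 6.806689
x_3 = g(6.806689) = 6.772090

6.772090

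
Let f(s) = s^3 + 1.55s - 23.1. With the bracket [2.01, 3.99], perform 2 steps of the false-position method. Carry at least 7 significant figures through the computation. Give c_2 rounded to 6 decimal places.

2.573826

False-position update: c = (a·f(b) − b·f(a))/(f(b) − f(a)); replace the endpoint whose sign matches f(c).
f(2.010000) = -11.863899, f(3.990000) = 46.605699
step 1: c = 2.411756, f(c) = -5.333635 < 0 → new bracket [2.411756, 3.990000]
step 2: c = 2.573826, f(c) = -2.060062 < 0 → new bracket [2.573826, 3.990000]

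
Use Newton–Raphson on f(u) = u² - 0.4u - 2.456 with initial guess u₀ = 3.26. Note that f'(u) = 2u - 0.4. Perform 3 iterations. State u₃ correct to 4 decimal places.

1.7802

u_0 = 3.260000: f = 6.867600, f' = 6.120000 → u_1 = 3.260000 - (6.867600)/(6.120000) = 2.137843
u_1 = 2.137843: f = 1.259236, f' = 3.875686 → u_2 = 2.137843 - (1.259236)/(3.875686) = 1.812937
u_2 = 1.812937: f = 0.105564, f' = 3.225873 → u_3 = 1.812937 - (0.105564)/(3.225873) = 1.780212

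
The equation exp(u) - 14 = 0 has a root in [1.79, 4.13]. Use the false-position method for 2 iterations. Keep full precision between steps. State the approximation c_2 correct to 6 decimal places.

2.333829

f(1.790000) = -8.010548, f(4.130000) = 48.177923
step 1: c = 2.123604, f(c) = -5.638785 < 0 → new bracket [2.123604, 4.130000]
step 2: c = 2.333829, f(c) = -3.682628 < 0 → new bracket [2.333829, 4.130000]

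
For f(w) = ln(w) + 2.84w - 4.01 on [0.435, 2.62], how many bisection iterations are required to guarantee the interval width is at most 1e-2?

Initial width b − a = 2.62 − 0.435 = 2.185000.
After n steps the width is (b−a)/2^n; need (b−a)/2^n ≤ 1e-2.
So n ≥ log₂(2.185000/1e-2) = log₂(218.5000) ≈ 7.7715.
Hence n = 8.

8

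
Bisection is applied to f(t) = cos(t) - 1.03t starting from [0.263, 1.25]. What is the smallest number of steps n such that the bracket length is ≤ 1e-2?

Initial width b − a = 1.25 − 0.263 = 0.987000.
After n steps the width is (b−a)/2^n; need (b−a)/2^n ≤ 1e-2.
So n ≥ log₂(0.987000/1e-2) = log₂(98.7000) ≈ 6.6250.
Hence n = 7.

7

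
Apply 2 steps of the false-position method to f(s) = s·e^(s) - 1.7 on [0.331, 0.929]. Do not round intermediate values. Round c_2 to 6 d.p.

f(0.331000) = -1.239129, f(0.929000) = 0.652206
step 1: c = 0.722786, f(c) = -0.210940 < 0 → new bracket [0.722786, 0.929000]
step 2: c = 0.773182, f(c) = -0.024786 < 0 → new bracket [0.773182, 0.929000]

0.773182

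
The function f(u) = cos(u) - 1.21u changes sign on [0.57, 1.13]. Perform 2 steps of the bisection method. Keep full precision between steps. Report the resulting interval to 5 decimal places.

[0.57000, 0.71000]

f(0.570000) = 0.152201, f(1.130000) = -0.940640 (opposite signs)
step 1: m = 0.850000, f(m) = -0.368517 < 0 → root in [0.570000, 0.850000]
step 2: m = 0.710000, f(m) = -0.100738 < 0 → root in [0.570000, 0.710000]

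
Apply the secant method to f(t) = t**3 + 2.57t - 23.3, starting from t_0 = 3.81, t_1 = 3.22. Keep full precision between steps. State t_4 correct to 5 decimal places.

2.55999

f(t_0) = 41.798041, f(t_1) = 18.361648
t_2 = 3.220000 - (18.361648)·(3.220000 - 3.810000)/(18.361648 - (41.798041)) = 2.757754; f(t_2) = 4.760725
t_3 = 2.757754 - (4.760725)·(2.757754 - 3.220000)/(4.760725 - (18.361648)) = 2.595955; f(t_3) = 0.865690
t_4 = 2.595955 - (0.865690)·(2.595955 - 2.757754)/(0.865690 - (4.760725)) = 2.559994; f(t_4) = 0.056279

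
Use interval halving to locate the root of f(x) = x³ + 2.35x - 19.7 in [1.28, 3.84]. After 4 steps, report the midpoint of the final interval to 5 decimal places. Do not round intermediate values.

2.48000

f(1.280000) = -14.594848, f(3.840000) = 45.947104 (opposite signs)
step 1: m = 2.560000, f(m) = 3.093216 > 0 → root in [1.280000, 2.560000]
step 2: m = 1.920000, f(m) = -8.110112 < 0 → root in [1.920000, 2.560000]
step 3: m = 2.240000, f(m) = -3.196576 < 0 → root in [2.240000, 2.560000]
step 4: m = 2.400000, f(m) = -0.236000 < 0 → root in [2.400000, 2.560000]
Midpoint of [2.400000, 2.560000] = 2.480000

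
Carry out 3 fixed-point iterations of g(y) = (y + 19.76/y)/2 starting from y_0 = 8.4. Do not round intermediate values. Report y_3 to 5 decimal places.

4.44594

y_1 = g(8.400000) = 5.376190
y_2 = g(5.376190) = 4.525828
y_3 = g(4.525828) = 4.445940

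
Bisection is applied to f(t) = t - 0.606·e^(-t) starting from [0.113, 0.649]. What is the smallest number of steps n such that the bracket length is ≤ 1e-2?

Initial width b − a = 0.649 − 0.113 = 0.536000.
After n steps the width is (b−a)/2^n; need (b−a)/2^n ≤ 1e-2.
So n ≥ log₂(0.536000/1e-2) = log₂(53.6000) ≈ 5.7442.
Hence n = 6.

6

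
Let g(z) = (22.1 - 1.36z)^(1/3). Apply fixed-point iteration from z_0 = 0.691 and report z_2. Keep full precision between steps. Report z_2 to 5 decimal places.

z_1 = g(0.691000) = 2.765924
z_2 = g(2.765924) = 2.637060

2.63706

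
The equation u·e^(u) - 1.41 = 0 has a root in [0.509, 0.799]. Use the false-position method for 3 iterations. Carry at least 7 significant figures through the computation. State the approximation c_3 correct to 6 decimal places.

f(0.509000) = -0.563214, f(0.799000) = 0.366430
step 1: c = 0.684693, f(c) = -0.052142 < 0 → new bracket [0.684693, 0.799000]
step 2: c = 0.698932, f(c) = -0.004025 < 0 → new bracket [0.698932, 0.799000]
step 3: c = 0.700020, f(c) = -0.000306 < 0 → new bracket [0.700020, 0.799000]

0.700020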